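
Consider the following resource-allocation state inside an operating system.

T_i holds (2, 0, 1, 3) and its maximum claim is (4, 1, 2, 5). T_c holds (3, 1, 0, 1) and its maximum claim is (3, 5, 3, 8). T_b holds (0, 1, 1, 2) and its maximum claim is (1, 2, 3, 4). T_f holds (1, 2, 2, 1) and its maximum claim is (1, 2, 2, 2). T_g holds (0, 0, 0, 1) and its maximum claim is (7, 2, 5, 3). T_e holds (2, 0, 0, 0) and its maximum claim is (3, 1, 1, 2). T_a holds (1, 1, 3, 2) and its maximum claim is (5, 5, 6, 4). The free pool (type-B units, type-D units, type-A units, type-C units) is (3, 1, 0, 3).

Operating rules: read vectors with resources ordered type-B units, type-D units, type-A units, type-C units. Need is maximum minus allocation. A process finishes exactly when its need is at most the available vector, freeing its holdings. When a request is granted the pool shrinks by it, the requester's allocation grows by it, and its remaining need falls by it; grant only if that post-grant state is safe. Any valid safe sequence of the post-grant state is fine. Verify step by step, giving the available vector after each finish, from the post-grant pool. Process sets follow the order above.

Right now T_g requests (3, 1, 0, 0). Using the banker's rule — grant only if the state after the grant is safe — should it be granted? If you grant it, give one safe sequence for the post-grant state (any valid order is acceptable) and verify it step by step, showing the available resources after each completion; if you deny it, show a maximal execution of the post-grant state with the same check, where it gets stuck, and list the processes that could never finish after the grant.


DENY. Granting would leave the state unsafe.
Key observation: after T_f, T_b, T_e, T_i the pool peaks at (5, 3, 4, 9), and each blocked process is short somewhere: T_c on type-D units; T_g on type-A units; T_a on type-D units.
On the post-grant state, T_f, T_b, T_e, T_i is a maximal run — nothing extends it. Step-by-step check:
  pool = (0, 0, 0, 3)
  run T_f (needs (0, 0, 0, 1), free (0, 0, 0, 3)); after release of (1, 2, 2, 1) the pool is (1, 2, 2, 4)
  run T_b (needs (1, 1, 2, 2), free (1, 2, 2, 4)); after release of (0, 1, 1, 2) the pool is (1, 3, 3, 6)
  run T_e (needs (1, 1, 1, 2), free (1, 3, 3, 6)); after release of (2, 0, 0, 0) the pool is (3, 3, 3, 6)
  run T_i (needs (2, 1, 1, 2), free (3, 3, 3, 6)); after release of (2, 0, 1, 3) the pool is (5, 3, 4, 9)
  T_c cannot run: need (0, 4, 3, 7) vs free (5, 3, 4, 9) (insufficient type-D units)
  T_g cannot run: need (4, 1, 5, 2) vs free (5, 3, 4, 9) (insufficient type-A units)
  T_a cannot run: need (4, 4, 3, 2) vs free (5, 3, 4, 9) (insufficient type-D units)
Had the request been granted, T_c, T_g and T_a could never finish.


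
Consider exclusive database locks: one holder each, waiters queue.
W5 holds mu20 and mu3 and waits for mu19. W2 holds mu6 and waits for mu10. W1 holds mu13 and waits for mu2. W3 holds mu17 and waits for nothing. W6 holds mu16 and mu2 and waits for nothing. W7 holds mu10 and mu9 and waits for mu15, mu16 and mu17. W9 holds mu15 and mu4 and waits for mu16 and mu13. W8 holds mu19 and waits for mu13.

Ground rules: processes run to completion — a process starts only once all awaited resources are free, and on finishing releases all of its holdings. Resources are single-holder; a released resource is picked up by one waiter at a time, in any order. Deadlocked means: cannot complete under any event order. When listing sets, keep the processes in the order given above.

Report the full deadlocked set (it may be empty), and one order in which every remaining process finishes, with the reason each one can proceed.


Nothing here is deadlocked.
Key observation: the wait relation is loop-free; peeling off processes with no waits unwinds the whole state.
One completion order for the rest: W6, W1, W3, W9, W7, W8, W2, W5.
Check, step by step:
  W6 waits on nothing -> runs at once and releases mu16 and mu2
  W1: everything it awaited (mu2) is free; runs, freeing mu13
  W3 waits on nothing -> runs at once and releases mu17
  W9: everything it awaited (mu16 and mu13) is free; runs, freeing mu15 and mu4
  W7: everything it awaited (mu15, mu16 and mu17) is free; runs, freeing mu10 and mu9
  W8: everything it awaited (mu13) is free; runs, freeing mu19
  W2: everything it awaited (mu10) is free; runs, freeing mu6
  W5: everything it awaited (mu19) is free; runs, freeing mu20 and mu3


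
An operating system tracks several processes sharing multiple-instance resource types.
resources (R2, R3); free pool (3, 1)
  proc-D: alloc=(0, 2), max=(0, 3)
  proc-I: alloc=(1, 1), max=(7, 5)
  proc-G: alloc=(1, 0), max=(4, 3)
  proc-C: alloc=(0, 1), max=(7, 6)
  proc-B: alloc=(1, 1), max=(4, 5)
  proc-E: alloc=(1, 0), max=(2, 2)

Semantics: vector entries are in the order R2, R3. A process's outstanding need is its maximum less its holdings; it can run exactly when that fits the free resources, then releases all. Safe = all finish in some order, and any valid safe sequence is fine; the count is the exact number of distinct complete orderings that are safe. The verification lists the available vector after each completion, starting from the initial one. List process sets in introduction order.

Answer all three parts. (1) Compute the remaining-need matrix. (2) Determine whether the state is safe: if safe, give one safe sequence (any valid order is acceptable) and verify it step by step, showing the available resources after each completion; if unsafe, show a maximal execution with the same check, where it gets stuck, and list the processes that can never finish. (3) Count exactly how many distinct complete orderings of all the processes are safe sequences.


(1) Outstanding need per process (order R2, R3):
  proc-D: (0, 1)
  proc-I: (6, 4)
  proc-G: (3, 3)
  proc-C: (7, 5)
  proc-B: (3, 4)
  proc-E: (1, 2)
(2) UNSAFE.
Key observation: even finishing proc-D, proc-G, proc-E leaves just (5, 3) free — too little R3 for any of the remaining processes.
A maximal execution: proc-D, proc-G, proc-E — then nothing else fits. Step-by-step check:
  pool = (3, 1)
  proc-D needs (0, 1) <= (3, 1) -> finishes; pool += (0, 2) = (3, 3)
  proc-G needs (3, 3) <= (3, 3) -> finishes; pool += (1, 0) = (4, 3)
  proc-E needs (1, 2) <= (4, 3) -> finishes; pool += (1, 0) = (5, 3)
  proc-I cannot run: need (6, 4) vs free (5, 3) (insufficient R2 and R3)
  proc-C cannot run: need (7, 5) vs free (5, 3) (insufficient R2 and R3)
  proc-B cannot run: need (3, 4) vs free (5, 3) (insufficient R3)
Processes that can never finish: proc-I, proc-C and proc-B.
(3) The exact count: 0 of the possible complete orderings are safe sequences.


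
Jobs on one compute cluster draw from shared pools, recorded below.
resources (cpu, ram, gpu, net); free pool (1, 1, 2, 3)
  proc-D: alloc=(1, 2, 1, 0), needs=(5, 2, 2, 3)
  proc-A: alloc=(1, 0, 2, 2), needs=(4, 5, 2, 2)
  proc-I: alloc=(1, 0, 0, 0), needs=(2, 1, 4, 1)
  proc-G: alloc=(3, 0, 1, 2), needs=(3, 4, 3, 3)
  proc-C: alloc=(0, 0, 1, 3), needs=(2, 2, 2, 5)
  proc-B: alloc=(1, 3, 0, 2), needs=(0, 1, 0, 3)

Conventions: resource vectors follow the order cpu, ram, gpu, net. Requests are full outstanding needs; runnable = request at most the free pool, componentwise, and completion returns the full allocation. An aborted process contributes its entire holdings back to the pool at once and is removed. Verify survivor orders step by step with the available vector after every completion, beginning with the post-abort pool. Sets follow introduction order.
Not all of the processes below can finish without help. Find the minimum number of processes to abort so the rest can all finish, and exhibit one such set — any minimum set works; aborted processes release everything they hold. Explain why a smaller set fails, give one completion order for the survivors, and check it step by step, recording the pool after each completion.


Abort proc-I.
Key observation: the returned (1, 0, 0, 0) from proc-I is what brings proc-G — unrunnable before, under any order — into play at step 3.
Why nothing smaller works: aborting no one leaves the state deadlocked as given.
One survivor order: proc-B, proc-C, proc-G, proc-D, proc-A. Step-by-step check (post-abort pool first):
  pool = (2, 1, 2, 3)
  proc-B: need (0, 1, 0, 3) fits (2, 1, 2, 3); releases (1, 3, 0, 2), pool now (3, 4, 2, 5)
  proc-C: need (2, 2, 2, 5) fits (3, 4, 2, 5); releases (0, 0, 1, 3), pool now (3, 4, 3, 8)
  proc-G: need (3, 4, 3, 3) fits (3, 4, 3, 8); releases (3, 0, 1, 2), pool now (6, 4, 4, 10)
  proc-D: need (5, 2, 2, 3) fits (6, 4, 4, 10); releases (1, 2, 1, 0), pool now (7, 6, 5, 10)
  proc-A: need (4, 5, 2, 2) fits (7, 6, 5, 10); releases (1, 0, 2, 2), pool now (8, 6, 7, 12)


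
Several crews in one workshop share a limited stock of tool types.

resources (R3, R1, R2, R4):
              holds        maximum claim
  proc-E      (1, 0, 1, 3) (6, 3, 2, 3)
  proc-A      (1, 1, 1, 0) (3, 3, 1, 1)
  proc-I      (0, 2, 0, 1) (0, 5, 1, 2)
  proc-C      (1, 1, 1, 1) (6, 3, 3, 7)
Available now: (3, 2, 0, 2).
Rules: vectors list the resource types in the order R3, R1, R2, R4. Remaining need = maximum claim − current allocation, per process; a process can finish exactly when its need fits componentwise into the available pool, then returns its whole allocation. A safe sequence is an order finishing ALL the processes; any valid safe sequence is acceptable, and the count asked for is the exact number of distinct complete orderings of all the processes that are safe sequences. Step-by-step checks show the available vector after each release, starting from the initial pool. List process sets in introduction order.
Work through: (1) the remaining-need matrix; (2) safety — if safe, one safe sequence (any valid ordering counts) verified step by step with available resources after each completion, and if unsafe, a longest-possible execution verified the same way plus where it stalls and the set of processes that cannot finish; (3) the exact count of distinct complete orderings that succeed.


(1) Need matrix, components ordered R3, R1, R2, R4:
  proc-E: (5, 3, 1, 0)
  proc-A: (2, 2, 0, 1)
  proc-I: (0, 3, 1, 1)
  proc-C: (5, 2, 2, 6)
(2) The state is UNSAFE.
Key observation: proc-A, proc-I can finish, but then (4, 5, 1, 3) is all there is, and the blocked group's R3 demands exceed it.
A maximal execution: proc-A, proc-I — then nothing else fits. Step-by-step check:
  pool = (3, 2, 0, 2)
  run proc-A (needs (2, 2, 0, 1), free (3, 2, 0, 2)); after release of (1, 1, 1, 0) the pool is (4, 3, 1, 2)
  run proc-I (needs (0, 3, 1, 1), free (4, 3, 1, 2)); after release of (0, 2, 0, 1) the pool is (4, 5, 1, 3)
  proc-E cannot run: need (5, 3, 1, 0) vs free (4, 5, 1, 3) (insufficient R3)
  proc-C cannot run: need (5, 2, 2, 6) vs free (4, 5, 1, 3) (insufficient R3, R2 and R4)
Processes that can never finish: proc-E and proc-C.
(3) Precisely 0 of the possible complete orderings are safe sequences.


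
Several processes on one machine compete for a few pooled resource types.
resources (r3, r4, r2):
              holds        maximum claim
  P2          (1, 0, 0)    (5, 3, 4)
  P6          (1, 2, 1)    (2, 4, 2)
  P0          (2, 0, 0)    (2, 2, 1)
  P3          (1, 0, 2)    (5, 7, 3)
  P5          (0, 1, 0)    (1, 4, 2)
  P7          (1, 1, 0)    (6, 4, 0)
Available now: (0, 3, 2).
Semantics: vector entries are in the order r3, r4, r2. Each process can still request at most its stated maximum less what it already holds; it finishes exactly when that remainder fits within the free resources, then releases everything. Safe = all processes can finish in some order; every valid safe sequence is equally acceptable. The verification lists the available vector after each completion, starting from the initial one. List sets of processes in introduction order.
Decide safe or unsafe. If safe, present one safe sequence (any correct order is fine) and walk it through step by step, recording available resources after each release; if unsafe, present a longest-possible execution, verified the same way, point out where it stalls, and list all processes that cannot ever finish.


UNSAFE.
Key observation: once P0, P6, P5 finish, the pool peaks at (3, 6, 3) — and every remaining process still needs more r3 than that.
The run P0, P6, P5 cannot be extended any further. Walking it through:
  pool = (0, 3, 2)
  P0 needs (0, 2, 1) <= (0, 3, 2) -> finishes; pool += (2, 0, 0) = (2, 3, 2)
  P6 needs (1, 2, 1) <= (2, 3, 2) -> finishes; pool += (1, 2, 1) = (3, 5, 3)
  P5 needs (1, 3, 2) <= (3, 5, 3) -> finishes; pool += (0, 1, 0) = (3, 6, 3)
  blocked: P2 wants (4, 3, 4), pool (3, 6, 3) — not enough r3 and r2
  blocked: P3 wants (4, 7, 1), pool (3, 6, 3) — not enough r3 and r4
  blocked: P7 wants (5, 3, 0), pool (3, 6, 3) — not enough r3
Never able to finish: P2, P3 and P7.


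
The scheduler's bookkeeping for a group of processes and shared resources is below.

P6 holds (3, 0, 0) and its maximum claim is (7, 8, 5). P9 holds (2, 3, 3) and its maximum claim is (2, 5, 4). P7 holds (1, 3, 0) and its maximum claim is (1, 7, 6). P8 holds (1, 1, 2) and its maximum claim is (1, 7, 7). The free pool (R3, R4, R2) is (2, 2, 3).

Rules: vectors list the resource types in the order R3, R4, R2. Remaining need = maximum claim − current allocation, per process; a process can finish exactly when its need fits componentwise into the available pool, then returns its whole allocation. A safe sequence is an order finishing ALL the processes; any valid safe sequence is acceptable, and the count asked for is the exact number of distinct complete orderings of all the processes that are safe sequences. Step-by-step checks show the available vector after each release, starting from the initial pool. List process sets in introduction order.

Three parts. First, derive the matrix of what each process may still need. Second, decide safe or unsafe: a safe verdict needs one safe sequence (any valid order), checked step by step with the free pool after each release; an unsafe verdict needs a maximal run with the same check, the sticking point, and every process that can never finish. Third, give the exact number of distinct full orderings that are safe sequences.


(1) Need matrix, components ordered R3, R4, R2:
  P6: (4, 8, 5)
  P9: (0, 2, 1)
  P7: (0, 4, 6)
  P8: (0, 6, 5)
(2) The state is SAFE; one workable sequence: P9, P7, P8, P6.
Key observation: the first exact fit in this order is P9 — it needs (0, 2, 1) with (2, 2, 3) free, meeting a requested resource to the last unit.
Check, step by step:
  pool = (2, 2, 3)
  P9: need (0, 2, 1) fits (2, 2, 3); releases (2, 3, 3), pool now (4, 5, 6)
  P7: need (0, 4, 6) fits (4, 5, 6); releases (1, 3, 0), pool now (5, 8, 6)
  P8: need (0, 6, 5) fits (5, 8, 6); releases (1, 1, 2), pool now (6, 9, 8)
  P6: need (4, 8, 5) fits (6, 9, 8); releases (3, 0, 0), pool now (9, 9, 8)
(3) Exactly 2 of the possible complete orderings are safe sequences.


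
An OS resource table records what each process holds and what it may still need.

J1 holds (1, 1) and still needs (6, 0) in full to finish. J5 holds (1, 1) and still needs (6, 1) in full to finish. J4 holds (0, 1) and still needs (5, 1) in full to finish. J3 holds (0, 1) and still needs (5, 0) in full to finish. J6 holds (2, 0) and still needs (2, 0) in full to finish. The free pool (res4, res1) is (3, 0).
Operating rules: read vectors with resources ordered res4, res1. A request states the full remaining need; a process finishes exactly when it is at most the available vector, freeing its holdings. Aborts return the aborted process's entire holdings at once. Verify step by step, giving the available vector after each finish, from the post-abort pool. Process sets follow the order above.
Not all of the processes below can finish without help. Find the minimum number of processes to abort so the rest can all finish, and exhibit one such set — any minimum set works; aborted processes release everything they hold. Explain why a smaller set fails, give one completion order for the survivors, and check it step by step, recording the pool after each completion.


The answer: abort J5.
Key observation: the deadlocked J1 becomes finishable only because J5 released (1, 1); it completes at step 3 below.
No smaller set exists: with zero aborts the deadlock remains.
One survivor order: J6, J4, J1, J3. Verifying each step (post-abort pool first):
  pool = (4, 1)
  J6: need (2, 0) fits (4, 1); releases (2, 0), pool now (6, 1)
  J4: need (5, 1) fits (6, 1); releases (0, 1), pool now (6, 2)
  J1: need (6, 0) fits (6, 2); releases (1, 1), pool now (7, 3)
  J3: need (5, 0) fits (7, 3); releases (0, 1), pool now (7, 4)


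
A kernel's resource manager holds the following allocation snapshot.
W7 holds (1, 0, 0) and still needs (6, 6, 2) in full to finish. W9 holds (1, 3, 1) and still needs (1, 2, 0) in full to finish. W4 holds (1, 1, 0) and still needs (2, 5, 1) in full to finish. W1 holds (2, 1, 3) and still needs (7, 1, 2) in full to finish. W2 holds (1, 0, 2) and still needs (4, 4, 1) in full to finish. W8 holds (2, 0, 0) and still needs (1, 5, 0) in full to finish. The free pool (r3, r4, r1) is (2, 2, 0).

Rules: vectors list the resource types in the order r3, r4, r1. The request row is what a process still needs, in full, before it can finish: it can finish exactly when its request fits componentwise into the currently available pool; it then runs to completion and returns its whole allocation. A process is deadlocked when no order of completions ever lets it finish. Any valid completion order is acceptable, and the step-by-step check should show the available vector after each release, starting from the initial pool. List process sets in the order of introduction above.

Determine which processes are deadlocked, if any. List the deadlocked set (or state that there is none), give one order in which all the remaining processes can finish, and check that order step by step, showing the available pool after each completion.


The deadlocked set is empty.
Key observation: no deadlock: W9 fits now, and the freed resources carry the rest through.
A valid finishing order for the others: W9, W4, W8, W2, W1, W7. Step-by-step check:
  pool = (2, 2, 0)
  W9 needs (1, 2, 0) <= (2, 2, 0) -> finishes; pool += (1, 3, 1) = (3, 5, 1)
  W4 needs (2, 5, 1) <= (3, 5, 1) -> finishes; pool += (1, 1, 0) = (4, 6, 1)
  W8 needs (1, 5, 0) <= (4, 6, 1) -> finishes; pool += (2, 0, 0) = (6, 6, 1)
  W2 needs (4, 4, 1) <= (6, 6, 1) -> finishes; pool += (1, 0, 2) = (7, 6, 3)
  W1 needs (7, 1, 2) <= (7, 6, 3) -> finishes; pool += (2, 1, 3) = (9, 7, 6)
  W7 needs (6, 6, 2) <= (9, 7, 6) -> finishes; pool += (1, 0, 0) = (10, 7, 6)


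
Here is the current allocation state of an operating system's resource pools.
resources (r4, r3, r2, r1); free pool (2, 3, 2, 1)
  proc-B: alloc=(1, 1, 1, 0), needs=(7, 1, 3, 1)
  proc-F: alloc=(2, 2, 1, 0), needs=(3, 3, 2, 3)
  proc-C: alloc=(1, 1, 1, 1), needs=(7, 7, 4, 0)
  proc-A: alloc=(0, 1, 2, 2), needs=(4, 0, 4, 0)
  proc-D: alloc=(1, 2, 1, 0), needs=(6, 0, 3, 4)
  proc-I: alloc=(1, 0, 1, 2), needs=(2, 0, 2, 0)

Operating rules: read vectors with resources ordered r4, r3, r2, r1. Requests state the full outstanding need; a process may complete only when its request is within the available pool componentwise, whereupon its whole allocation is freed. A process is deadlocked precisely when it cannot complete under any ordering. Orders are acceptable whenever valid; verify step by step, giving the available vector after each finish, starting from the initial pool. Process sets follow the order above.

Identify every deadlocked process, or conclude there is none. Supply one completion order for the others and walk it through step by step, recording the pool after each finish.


The deadlocked set is proc-B, proc-C and proc-D.
Key observation: proc-I, proc-F, proc-A can finish, but then (5, 6, 6, 5) is all there is, and the blocked group's r4 demands exceed it.
A valid finishing order for the others: proc-I, proc-F, proc-A. Verifying each step:
  pool = (2, 3, 2, 1)
  run proc-I (needs (2, 0, 2, 0), free (2, 3, 2, 1)); after release of (1, 0, 1, 2) the pool is (3, 3, 3, 3)
  run proc-F (needs (3, 3, 2, 3), free (3, 3, 3, 3)); after release of (2, 2, 1, 0) the pool is (5, 5, 4, 3)
  run proc-A (needs (4, 0, 4, 0), free (5, 5, 4, 3)); after release of (0, 1, 2, 2) the pool is (5, 6, 6, 5)
The stuck group stays short no matter what:
  proc-B cannot run: need (7, 1, 3, 1) vs free (5, 6, 6, 5) (insufficient r4)
  proc-C cannot run: need (7, 7, 4, 0) vs free (5, 6, 6, 5) (insufficient r4 and r3)
  proc-D cannot run: need (6, 0, 3, 4) vs free (5, 6, 6, 5) (insufficient r4)


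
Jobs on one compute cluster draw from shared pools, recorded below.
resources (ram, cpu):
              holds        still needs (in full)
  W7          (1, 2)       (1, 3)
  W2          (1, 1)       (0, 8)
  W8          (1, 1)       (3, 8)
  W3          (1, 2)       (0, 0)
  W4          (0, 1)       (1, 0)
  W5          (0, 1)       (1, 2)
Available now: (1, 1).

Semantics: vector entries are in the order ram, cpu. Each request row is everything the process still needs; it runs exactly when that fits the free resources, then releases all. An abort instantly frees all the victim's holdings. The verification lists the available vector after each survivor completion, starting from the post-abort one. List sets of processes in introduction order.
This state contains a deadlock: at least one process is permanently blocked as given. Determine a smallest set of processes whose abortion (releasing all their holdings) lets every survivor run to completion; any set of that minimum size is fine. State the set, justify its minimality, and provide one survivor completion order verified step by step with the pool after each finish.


Minimum abort set: W2.
Key observation: the deadlocked W8 becomes finishable only because W2 released (1, 1); it completes at step 5 below.
No smaller set exists: with zero aborts the deadlock remains.
Survivors finish in the order: W4, W3, W5, W7, W8. Check, step by step (pool after the aborts first):
  pool = (2, 2)
  W4: need (1, 0) fits (2, 2); releases (0, 1), pool now (2, 3)
  W3: need (0, 0) fits (2, 3); releases (1, 2), pool now (3, 5)
  W5: need (1, 2) fits (3, 5); releases (0, 1), pool now (3, 6)
  W7: need (1, 3) fits (3, 6); releases (1, 2), pool now (4, 8)
  W8: need (3, 8) fits (4, 8); releases (1, 1), pool now (5, 9)


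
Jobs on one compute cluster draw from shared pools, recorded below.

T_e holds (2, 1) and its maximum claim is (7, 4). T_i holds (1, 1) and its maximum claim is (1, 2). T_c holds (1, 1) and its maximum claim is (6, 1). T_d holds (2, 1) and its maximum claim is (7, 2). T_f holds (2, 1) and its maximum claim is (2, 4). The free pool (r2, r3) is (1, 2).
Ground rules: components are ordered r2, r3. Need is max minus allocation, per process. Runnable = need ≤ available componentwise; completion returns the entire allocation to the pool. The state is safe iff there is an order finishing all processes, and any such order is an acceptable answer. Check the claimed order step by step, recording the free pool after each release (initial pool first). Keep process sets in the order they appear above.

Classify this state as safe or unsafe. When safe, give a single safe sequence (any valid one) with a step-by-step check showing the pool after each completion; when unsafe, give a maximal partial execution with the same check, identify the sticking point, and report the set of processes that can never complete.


UNSAFE.
Key observation: T_i, T_f can finish, but then (4, 4) is all there is, and the blocked group's r2 demands exceed it.
Going as far as possible: T_i, T_f; after that, nothing fits. Step-by-step check:
  pool = (1, 2)
  T_i: need (0, 1) fits (1, 2); releases (1, 1), pool now (2, 3)
  T_f: need (0, 3) fits (2, 3); releases (2, 1), pool now (4, 4)
  T_e still needs (5, 3) but only (4, 4) is free — short on r2
  T_c still needs (5, 0) but only (4, 4) is free — short on r2
  T_d still needs (5, 1) but only (4, 4) is free — short on r2
Never able to finish: T_e, T_c and T_d.


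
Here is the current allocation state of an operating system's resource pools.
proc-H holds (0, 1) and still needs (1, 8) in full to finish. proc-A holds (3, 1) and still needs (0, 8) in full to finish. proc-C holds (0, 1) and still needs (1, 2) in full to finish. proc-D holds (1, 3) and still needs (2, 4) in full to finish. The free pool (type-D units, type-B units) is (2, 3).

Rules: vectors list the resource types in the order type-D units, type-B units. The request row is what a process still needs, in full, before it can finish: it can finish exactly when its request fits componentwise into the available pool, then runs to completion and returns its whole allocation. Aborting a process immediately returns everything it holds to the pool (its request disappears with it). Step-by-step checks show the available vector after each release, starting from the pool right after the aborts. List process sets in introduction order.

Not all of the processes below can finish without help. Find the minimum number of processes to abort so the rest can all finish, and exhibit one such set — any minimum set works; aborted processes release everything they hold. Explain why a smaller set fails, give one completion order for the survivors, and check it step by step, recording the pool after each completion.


Minimum abort set: proc-H.
Key observation: proc-A had no path to completion before; after the abort of proc-H ((0, 1) returned), step 3 is where it fits.
Minimality: the empty abort set fails — the state is deadlocked as it stands.
The survivors complete as proc-C, proc-D, proc-A. Walking it through (starting from the post-abort pool):
  pool = (2, 4)
  proc-C needs (1, 2) <= (2, 4) -> finishes; pool += (0, 1) = (2, 5)
  proc-D needs (2, 4) <= (2, 5) -> finishes; pool += (1, 3) = (3, 8)
  proc-A needs (0, 8) <= (3, 8) -> finishes; pool += (3, 1) = (6, 9)


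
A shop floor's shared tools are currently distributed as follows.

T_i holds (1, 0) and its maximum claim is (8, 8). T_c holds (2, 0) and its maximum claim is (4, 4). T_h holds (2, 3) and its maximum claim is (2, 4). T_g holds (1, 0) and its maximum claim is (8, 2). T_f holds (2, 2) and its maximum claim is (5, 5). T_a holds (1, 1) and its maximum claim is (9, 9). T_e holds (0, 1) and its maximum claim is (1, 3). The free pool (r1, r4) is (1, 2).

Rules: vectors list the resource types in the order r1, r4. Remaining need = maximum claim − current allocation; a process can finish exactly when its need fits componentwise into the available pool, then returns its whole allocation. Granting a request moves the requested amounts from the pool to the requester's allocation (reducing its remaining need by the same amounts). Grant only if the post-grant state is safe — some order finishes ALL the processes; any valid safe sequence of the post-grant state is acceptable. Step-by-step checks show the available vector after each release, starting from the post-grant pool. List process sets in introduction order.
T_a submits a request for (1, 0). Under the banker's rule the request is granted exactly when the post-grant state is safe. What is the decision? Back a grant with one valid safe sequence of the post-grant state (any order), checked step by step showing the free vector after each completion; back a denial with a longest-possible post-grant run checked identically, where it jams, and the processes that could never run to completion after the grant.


DENY. Granting would leave the state unsafe.
Key observation: the pool after T_h, T_c, T_f, T_e is (6, 8); every surviving request exceeds it in r1, so progress ends there.
On the post-grant state, T_h, T_c, T_f, T_e is a maximal run — nothing extends it. Check, step by step:
  pool = (0, 2)
  T_h: need (0, 1) fits (0, 2); releases (2, 3), pool now (2, 5)
  T_c: need (2, 4) fits (2, 5); releases (2, 0), pool now (4, 5)
  T_f: need (3, 3) fits (4, 5); releases (2, 2), pool now (6, 7)
  T_e: need (1, 2) fits (6, 7); releases (0, 1), pool now (6, 8)
  T_i still needs (7, 8) but only (6, 8) is free — short on r1
  T_g still needs (7, 2) but only (6, 8) is free — short on r1
  T_a still needs (7, 8) but only (6, 8) is free — short on r1
Had the request been granted, T_i, T_g and T_a could never finish.


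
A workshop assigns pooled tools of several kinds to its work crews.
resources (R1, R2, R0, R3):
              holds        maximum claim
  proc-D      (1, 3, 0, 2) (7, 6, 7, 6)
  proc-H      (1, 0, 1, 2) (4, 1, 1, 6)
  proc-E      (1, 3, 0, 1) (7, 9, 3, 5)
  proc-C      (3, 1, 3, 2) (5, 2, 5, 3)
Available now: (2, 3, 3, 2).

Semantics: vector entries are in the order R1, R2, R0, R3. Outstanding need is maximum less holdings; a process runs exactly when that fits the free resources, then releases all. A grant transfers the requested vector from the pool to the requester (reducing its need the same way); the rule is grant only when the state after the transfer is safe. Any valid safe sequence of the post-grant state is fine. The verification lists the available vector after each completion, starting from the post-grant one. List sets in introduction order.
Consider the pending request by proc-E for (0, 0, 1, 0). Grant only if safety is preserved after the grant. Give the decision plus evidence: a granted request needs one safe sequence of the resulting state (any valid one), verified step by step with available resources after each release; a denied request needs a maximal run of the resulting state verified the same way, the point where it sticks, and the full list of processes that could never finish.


DENY — the pretend-granted state is unsafe.
Key observation: after proc-C, proc-H the pool peaks at (6, 4, 6, 6), and each blocked process is short somewhere: proc-D on R0; proc-E on R2.
Pretend the grant happened; the run proc-C, proc-H goes as far as possible. Step-by-step check:
  pool = (2, 3, 2, 2)
  proc-C: need (2, 1, 2, 1) fits (2, 3, 2, 2); releases (3, 1, 3, 2), pool now (5, 4, 5, 4)
  proc-H: need (3, 1, 0, 4) fits (5, 4, 5, 4); releases (1, 0, 1, 2), pool now (6, 4, 6, 6)
  proc-D cannot run: need (6, 3, 7, 4) vs free (6, 4, 6, 6) (insufficient R0)
  proc-E cannot run: need (6, 6, 2, 4) vs free (6, 4, 6, 6) (insufficient R2)
Post-grant, the permanently blocked set is proc-D and proc-E.


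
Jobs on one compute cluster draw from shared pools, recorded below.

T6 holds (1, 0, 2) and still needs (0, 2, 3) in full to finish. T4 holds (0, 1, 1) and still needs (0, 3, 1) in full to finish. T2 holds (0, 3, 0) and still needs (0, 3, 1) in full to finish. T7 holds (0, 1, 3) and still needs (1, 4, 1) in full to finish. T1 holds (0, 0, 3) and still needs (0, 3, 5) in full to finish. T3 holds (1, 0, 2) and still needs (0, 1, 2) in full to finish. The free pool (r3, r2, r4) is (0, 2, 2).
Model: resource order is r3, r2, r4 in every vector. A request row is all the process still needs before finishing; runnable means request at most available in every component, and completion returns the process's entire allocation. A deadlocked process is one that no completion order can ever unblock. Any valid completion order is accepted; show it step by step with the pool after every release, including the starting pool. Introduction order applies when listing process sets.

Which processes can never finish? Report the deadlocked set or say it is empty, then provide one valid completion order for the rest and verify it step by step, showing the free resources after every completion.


Deadlocked: T4, T2, T7 and T1.
Key observation: even finishing T3, T6 leaves just (2, 2, 6) free — too little r2 for any of the remaining processes.
One completion order for the rest: T3, T6. Verifying each step:
  pool = (0, 2, 2)
  T3 needs (0, 1, 2) <= (0, 2, 2) -> finishes; pool += (1, 0, 2) = (1, 2, 4)
  T6 needs (0, 2, 3) <= (1, 2, 4) -> finishes; pool += (1, 0, 2) = (2, 2, 6)
The stuck group stays short no matter what:
  blocked: T4 wants (0, 3, 1), pool (2, 2, 6) — not enough r2
  blocked: T2 wants (0, 3, 1), pool (2, 2, 6) — not enough r2
  blocked: T7 wants (1, 4, 1), pool (2, 2, 6) — not enough r2
  blocked: T1 wants (0, 3, 5), pool (2, 2, 6) — not enough r2


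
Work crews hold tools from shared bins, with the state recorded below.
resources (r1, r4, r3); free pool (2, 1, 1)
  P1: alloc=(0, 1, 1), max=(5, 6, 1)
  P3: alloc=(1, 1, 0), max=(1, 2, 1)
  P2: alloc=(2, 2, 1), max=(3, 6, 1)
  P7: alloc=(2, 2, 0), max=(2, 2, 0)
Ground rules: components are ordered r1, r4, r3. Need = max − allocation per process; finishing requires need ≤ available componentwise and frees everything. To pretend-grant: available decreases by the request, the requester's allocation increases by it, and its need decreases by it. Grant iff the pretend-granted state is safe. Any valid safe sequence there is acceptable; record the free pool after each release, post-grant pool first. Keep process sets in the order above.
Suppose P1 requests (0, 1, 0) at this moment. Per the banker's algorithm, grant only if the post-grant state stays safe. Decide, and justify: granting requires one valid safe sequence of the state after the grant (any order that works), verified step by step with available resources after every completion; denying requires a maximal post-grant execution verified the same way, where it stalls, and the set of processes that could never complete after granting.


DENY: after the grant no complete ordering would exist.
Key observation: no order helps: past P7, P3, the free pool tops out at (5, 3, 1), below what each blocked process needs in r4.
After a pretend grant, a maximal execution: P7, P3 — then nothing else fits. Step-by-step check:
  pool = (2, 0, 1)
  P7 needs (0, 0, 0) <= (2, 0, 1) -> finishes; pool += (2, 2, 0) = (4, 2, 1)
  P3 needs (0, 1, 1) <= (4, 2, 1) -> finishes; pool += (1, 1, 0) = (5, 3, 1)
  P1 cannot run: need (5, 4, 0) vs free (5, 3, 1) (insufficient r4)
  P2 cannot run: need (1, 4, 0) vs free (5, 3, 1) (insufficient r4)
Processes that could never finish after the grant: P1 and P2.


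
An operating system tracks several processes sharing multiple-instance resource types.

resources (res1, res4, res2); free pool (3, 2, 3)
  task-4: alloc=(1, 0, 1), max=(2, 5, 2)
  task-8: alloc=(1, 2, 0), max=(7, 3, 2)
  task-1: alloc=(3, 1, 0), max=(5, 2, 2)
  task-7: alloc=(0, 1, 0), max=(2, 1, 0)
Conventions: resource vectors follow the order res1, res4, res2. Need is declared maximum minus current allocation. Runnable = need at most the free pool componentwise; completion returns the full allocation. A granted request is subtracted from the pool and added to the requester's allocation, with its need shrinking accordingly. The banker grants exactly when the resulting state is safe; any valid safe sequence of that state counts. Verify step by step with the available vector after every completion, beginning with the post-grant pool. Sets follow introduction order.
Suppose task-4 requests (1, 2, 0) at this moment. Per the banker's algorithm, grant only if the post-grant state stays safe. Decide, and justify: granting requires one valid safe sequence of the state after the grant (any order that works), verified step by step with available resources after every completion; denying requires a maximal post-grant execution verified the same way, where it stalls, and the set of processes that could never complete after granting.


DENY — the pretend-granted state is unsafe.
Key observation: after task-7, task-1 the pool peaks at (5, 2, 3), and each blocked process is short somewhere: task-4 on res4; task-8 on res1.
Pretend the grant happened; the run task-7, task-1 goes as far as possible. Verifying each step:
  pool = (2, 0, 3)
  task-7 needs (2, 0, 0) <= (2, 0, 3) -> finishes; pool += (0, 1, 0) = (2, 1, 3)
  task-1 needs (2, 1, 2) <= (2, 1, 3) -> finishes; pool += (3, 1, 0) = (5, 2, 3)
  blocked: task-4 wants (0, 3, 1), pool (5, 2, 3) — not enough res4
  blocked: task-8 wants (6, 1, 2), pool (5, 2, 3) — not enough res1
Post-grant, the permanently blocked set is task-4 and task-8.


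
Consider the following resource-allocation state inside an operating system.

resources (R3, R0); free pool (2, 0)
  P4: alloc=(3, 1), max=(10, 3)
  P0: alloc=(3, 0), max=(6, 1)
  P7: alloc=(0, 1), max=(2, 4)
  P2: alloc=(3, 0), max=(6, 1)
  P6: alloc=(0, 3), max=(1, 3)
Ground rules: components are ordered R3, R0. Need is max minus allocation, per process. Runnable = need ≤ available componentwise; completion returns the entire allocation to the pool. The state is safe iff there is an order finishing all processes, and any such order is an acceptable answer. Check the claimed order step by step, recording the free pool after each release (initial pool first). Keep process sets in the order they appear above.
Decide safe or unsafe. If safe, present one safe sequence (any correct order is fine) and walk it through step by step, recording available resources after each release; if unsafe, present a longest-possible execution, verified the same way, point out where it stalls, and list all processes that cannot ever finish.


UNSAFE.
Key observation: once P6, P7 finish, the pool peaks at (2, 4) — and every remaining process still needs more R3 than that.
A maximal execution: P6, P7 — then nothing else fits. Check, step by step:
  pool = (2, 0)
  run P6 (needs (1, 0), free (2, 0)); after release of (0, 3) the pool is (2, 3)
  run P7 (needs (2, 3), free (2, 3)); after release of (0, 1) the pool is (2, 4)
  P4 cannot run: need (7, 2) vs free (2, 4) (insufficient R3)
  P0 cannot run: need (3, 1) vs free (2, 4) (insufficient R3)
  P2 cannot run: need (3, 1) vs free (2, 4) (insufficient R3)
Permanently blocked: P4, P0 and P2.


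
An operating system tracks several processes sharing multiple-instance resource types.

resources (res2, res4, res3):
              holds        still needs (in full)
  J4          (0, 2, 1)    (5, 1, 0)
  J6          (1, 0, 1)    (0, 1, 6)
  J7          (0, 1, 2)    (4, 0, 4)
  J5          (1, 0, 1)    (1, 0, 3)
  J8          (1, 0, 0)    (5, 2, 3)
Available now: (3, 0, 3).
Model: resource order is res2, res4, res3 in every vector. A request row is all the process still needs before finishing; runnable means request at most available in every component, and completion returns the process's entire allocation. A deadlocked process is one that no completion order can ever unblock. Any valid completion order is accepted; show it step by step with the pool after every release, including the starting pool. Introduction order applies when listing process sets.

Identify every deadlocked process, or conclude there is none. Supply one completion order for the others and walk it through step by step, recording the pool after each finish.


No process is deadlocked.
Key observation: the pool covers J5 at once, and every later process fits after earlier releases.
The rest can finish in the order J5, J7, J6, J4, J8. Step-by-step check:
  pool = (3, 0, 3)
  run J5 (needs (1, 0, 3), free (3, 0, 3)); after release of (1, 0, 1) the pool is (4, 0, 4)
  run J7 (needs (4, 0, 4), free (4, 0, 4)); after release of (0, 1, 2) the pool is (4, 1, 6)
  run J6 (needs (0, 1, 6), free (4, 1, 6)); after release of (1, 0, 1) the pool is (5, 1, 7)
  run J4 (needs (5, 1, 0), free (5, 1, 7)); after release of (0, 2, 1) the pool is (5, 3, 8)
  run J8 (needs (5, 2, 3), free (5, 3, 8)); after release of (1, 0, 0) the pool is (6, 3, 8)


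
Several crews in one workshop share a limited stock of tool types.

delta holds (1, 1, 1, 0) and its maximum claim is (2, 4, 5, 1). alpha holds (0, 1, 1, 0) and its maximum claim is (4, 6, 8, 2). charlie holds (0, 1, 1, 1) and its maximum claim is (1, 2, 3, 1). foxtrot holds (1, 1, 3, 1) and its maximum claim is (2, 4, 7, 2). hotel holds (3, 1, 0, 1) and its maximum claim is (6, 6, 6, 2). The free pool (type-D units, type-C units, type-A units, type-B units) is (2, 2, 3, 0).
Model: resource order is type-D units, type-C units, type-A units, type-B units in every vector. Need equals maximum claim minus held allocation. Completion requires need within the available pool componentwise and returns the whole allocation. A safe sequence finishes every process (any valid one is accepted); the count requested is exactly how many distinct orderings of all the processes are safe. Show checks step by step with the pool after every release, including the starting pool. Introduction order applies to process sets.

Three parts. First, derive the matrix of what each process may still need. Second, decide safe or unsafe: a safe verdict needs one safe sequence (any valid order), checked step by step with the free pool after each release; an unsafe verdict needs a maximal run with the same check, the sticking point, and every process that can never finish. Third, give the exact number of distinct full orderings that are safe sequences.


(1) Remaining need (order type-D units, type-C units, type-A units, type-B units):
  delta: (1, 3, 4, 1)
  alpha: (4, 5, 7, 2)
  charlie: (1, 1, 2, 0)
  foxtrot: (1, 3, 4, 1)
  hotel: (3, 5, 6, 1)
(2) The state is SAFE; one workable sequence: charlie, foxtrot, delta, alpha, hotel.
Key observation: foxtrot marks the first exact bind of the order: its need (1, 3, 4, 1) fits the free (2, 3, 4, 1) with zero slack on a requested resource.
Step-by-step check:
  pool = (2, 2, 3, 0)
  run charlie (needs (1, 1, 2, 0), free (2, 2, 3, 0)); after release of (0, 1, 1, 1) the pool is (2, 3, 4, 1)
  run foxtrot (needs (1, 3, 4, 1), free (2, 3, 4, 1)); after release of (1, 1, 3, 1) the pool is (3, 4, 7, 2)
  run delta (needs (1, 3, 4, 1), free (3, 4, 7, 2)); after release of (1, 1, 1, 0) the pool is (4, 5, 8, 2)
  run alpha (needs (4, 5, 7, 2), free (4, 5, 8, 2)); after release of (0, 1, 1, 0) the pool is (4, 6, 9, 2)
  run hotel (needs (3, 5, 6, 1), free (4, 6, 9, 2)); after release of (3, 1, 0, 1) the pool is (7, 7, 9, 3)
(3) Precisely 4 of the possible complete orderings are safe sequences.
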